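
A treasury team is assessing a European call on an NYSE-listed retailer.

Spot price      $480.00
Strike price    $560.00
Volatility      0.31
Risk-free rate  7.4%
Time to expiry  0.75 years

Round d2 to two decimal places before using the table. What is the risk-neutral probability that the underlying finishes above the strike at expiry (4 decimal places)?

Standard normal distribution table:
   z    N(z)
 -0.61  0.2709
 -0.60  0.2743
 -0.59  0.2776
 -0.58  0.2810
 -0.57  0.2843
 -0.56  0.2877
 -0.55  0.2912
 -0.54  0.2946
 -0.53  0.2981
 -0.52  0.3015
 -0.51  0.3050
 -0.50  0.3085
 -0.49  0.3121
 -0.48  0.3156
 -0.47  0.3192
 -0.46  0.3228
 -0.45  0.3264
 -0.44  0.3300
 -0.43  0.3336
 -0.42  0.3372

σ√T = 0.31·√0.75 = 0.2685
d₁ = [ln(480/560) + (0.074 + 0.31²/2)·0.75] / 0.2685 = [-0.1542 + 0.0915] / 0.2685 = -0.2332 → -0.23
d₂ = d₁ − σ√T = -0.2332 − 0.2685 = -0.5017 → -0.50
Risk-neutral Pr[S_T > K] = N(d₂) = N(-0.50) = 0.3085

0.3085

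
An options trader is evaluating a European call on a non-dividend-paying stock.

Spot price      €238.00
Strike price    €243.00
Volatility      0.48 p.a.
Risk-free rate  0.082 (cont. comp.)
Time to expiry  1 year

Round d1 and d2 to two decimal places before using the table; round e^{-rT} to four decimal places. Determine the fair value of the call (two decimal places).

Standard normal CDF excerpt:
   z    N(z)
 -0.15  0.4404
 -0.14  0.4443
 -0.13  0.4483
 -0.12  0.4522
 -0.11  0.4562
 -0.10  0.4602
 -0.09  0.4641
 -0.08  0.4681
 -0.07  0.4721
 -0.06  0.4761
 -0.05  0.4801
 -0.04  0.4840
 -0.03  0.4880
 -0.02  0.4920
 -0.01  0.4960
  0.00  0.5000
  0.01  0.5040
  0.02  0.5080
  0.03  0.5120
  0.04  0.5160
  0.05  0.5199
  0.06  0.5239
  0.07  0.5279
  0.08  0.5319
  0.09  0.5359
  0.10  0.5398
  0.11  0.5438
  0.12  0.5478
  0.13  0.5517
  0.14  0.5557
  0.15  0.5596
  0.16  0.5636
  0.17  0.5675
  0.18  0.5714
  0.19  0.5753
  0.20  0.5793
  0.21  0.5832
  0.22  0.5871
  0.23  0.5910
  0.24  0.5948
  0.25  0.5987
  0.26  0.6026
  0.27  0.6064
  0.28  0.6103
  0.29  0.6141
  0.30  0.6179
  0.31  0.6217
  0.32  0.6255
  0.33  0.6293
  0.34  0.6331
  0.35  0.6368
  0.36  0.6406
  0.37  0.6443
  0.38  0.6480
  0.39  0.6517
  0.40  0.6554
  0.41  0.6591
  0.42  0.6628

€51.21

σ√T = 0.48·√1 = 0.4800
ln(S/K) + (r + σ²/2)T = ln(238/243) + (0.082 + 0.48²/2)·1 = -0.0208 + 0.1972 = 0.1764
d₁ = 0.1764 / 0.4800 = 0.3675 ≈ 0.37
d₂ = d₁ − σ√T = 0.3675 − 0.4800 = -0.1125 ≈ -0.11
e^(−rT) = e^(−0.082·1) = 0.9213
N(d₁) = N(0.37) = 0.6443;  N(d₂) = N(-0.11) = 0.4562
C = 238·0.6443 − 243·0.9213·0.4562 = 153.3434 − 102.1322 = 51.2112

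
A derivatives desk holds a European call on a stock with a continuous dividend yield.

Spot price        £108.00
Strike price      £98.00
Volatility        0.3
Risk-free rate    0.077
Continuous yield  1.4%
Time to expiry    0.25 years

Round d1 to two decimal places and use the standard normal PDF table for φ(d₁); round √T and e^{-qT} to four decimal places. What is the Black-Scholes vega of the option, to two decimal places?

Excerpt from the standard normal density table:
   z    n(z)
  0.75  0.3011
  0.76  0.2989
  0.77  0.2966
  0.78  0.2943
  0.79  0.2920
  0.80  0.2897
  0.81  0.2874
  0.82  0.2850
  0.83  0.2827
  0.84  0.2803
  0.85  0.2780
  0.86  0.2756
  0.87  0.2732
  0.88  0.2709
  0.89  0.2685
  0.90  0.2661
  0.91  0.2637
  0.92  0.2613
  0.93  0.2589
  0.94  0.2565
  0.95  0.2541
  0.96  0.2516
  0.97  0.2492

15.21

T = 0.25;  σ√T = 0.1500
d₁ = [ln(108/98) + (0.077 − 0.014 + 0.3²/2)·0.25] / 0.1500 = [0.0972 + 0.0270] / 0.1500 = 0.8278 ⇒ 0.83
√T = √0.25 = 0.5000
φ(d₁) = φ(0.83) = 0.2827
e^(−qT) = e^(−0.014·0.25) = 0.9965
vega = S·e^(−qT)·φ(d₁)·√T = 108·0.9965·0.2827·0.5000 = 15.2124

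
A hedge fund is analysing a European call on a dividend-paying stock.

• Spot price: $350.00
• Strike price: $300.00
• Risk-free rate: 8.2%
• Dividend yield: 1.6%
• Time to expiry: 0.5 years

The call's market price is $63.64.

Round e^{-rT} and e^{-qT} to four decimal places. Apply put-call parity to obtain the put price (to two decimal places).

exp(−qT) = exp(−0.016·0.5) = 0.9920;  exp(−rT) = exp(−0.082·0.5) = 0.9598
Put-call parity: C − P = S·e^(−qT) − K·e^(−rT) = 350·0.9920 − 300·0.9598 = 347.2000 − 287.9400 = 59.2600
P = C − (C − P) = 63.64 − (59.2600) = 4.3800

$4.38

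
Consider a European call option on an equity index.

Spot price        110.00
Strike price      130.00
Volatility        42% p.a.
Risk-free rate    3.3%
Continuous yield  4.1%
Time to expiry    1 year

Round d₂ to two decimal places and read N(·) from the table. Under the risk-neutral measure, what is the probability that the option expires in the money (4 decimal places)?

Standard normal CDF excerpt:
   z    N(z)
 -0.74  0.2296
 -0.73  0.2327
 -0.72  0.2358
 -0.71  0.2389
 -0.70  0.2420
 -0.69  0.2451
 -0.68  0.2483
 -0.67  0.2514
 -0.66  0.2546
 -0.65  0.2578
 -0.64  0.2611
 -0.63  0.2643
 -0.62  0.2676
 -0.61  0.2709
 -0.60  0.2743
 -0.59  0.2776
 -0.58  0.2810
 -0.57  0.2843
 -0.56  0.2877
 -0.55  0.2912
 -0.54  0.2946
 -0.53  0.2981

T = 1;  σ√T = 0.4200
d₁ = [ln(110/130) + (0.033 − 0.041 + ½·0.42²)·1] / (σ√T) = (-0.1671 + 0.0802) / 0.4200 = -0.2068 ⇒ -0.21
d₂ = -0.2068 − 0.4200 = -0.6268 ⇒ -0.63
Risk-neutral Pr[S_T > K] = N(d₂) = N(-0.63) = 0.2643

0.2643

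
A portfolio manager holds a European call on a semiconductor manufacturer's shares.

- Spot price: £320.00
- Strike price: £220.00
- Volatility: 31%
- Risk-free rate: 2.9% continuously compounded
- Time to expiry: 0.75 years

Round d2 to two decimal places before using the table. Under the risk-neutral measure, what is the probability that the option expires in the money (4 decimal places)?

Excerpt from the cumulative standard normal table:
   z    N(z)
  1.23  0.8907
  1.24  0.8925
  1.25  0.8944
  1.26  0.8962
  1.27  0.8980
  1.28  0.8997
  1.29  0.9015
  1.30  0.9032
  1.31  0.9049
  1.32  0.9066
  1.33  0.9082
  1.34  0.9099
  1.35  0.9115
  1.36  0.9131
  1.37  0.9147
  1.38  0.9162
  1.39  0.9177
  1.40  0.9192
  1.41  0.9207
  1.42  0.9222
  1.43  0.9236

σ√T = 0.31·√0.75 = 0.2685
d₁ = [ln(320/220) + (0.029 + ½·0.31²)·0.75] / (σ√T) = (0.3747 + 0.0578) / 0.2685 = 1.6109 → 1.61
d₂ = 1.6109 − 0.2685 = 1.3425 → 1.34
Pr(exercise) under Q = N(d₂) = 0.9099

0.9099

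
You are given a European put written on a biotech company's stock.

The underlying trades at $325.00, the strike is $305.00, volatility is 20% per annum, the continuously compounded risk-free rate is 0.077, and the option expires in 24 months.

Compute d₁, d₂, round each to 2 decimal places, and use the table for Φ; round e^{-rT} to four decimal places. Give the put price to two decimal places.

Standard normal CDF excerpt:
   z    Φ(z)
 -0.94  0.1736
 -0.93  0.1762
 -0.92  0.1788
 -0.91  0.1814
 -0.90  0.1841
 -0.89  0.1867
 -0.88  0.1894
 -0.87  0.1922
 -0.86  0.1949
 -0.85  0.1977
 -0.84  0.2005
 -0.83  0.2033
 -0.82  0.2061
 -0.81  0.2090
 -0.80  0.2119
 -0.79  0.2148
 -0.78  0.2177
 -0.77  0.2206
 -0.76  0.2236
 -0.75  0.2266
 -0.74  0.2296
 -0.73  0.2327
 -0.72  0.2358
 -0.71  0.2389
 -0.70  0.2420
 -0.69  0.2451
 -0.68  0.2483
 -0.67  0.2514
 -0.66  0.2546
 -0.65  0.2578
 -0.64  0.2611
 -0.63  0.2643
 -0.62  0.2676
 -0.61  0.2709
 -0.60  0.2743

$10.15

T = 2;  σ√T = 0.2828
d₁ = [ln(325/305) + (0.077 + 0.2²/2)·2] / 0.2828 = [0.0635 + 0.1940] / 0.2828 = 0.9104 → 0.91
d₂ = d₁ − σ√T = 0.9104 − 0.2828 = 0.6276 → 0.63
exp(−rT) = exp(−0.077·2) = 0.8573
P = 305·0.8573·N(-0.63) − 325·N(-0.91) = 305·0.8573·0.2643 − 325·0.1814 = 69.1082 − 58.9550 = 10.1532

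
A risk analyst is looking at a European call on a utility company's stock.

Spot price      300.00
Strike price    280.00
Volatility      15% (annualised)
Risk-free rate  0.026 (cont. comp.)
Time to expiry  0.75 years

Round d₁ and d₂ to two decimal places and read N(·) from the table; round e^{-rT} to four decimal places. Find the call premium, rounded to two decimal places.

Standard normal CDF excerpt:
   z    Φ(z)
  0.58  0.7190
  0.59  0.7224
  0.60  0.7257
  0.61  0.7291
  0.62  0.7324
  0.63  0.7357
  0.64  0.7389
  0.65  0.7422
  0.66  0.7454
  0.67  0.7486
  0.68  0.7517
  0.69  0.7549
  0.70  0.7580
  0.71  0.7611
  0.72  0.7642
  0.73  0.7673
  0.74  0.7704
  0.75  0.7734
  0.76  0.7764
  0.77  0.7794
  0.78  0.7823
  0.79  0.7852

σ√T = 0.15 × 0.8660 = 0.1299
ln(S/K) + (r + σ²/2)T = ln(300/280) + (0.026 + 0.15²/2)·0.75 = 0.0690 + 0.0279 = 0.0969
d₁ = 0.0969 / 0.1299 = 0.7462 ≈ 0.75
d₂ = d₁ − σ√T = 0.7462 − 0.1299 = 0.6163 ≈ 0.62
e^(−rT) = e^(−0.026·0.75) = 0.9807
N(d₁) = N(0.75) = 0.7734;  N(d₂) = N(0.62) = 0.7324
C = 300·0.7734 − 280·0.9807·0.7324 = 232.0200 − 201.1141 = 30.9059

30.91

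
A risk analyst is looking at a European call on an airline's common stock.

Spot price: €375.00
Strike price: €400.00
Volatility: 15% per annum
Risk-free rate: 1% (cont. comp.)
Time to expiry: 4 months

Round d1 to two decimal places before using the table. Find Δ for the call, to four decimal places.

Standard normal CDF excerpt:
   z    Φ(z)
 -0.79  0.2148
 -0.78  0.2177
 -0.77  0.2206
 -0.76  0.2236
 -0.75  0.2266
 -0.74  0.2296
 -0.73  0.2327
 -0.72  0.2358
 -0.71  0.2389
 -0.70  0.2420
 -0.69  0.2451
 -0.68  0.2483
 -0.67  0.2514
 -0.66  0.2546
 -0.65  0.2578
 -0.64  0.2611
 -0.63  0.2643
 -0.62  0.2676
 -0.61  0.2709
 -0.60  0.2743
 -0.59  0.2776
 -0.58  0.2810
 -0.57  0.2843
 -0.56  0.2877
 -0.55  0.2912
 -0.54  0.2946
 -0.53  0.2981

σ√T = 0.15 × 0.5774 = 0.0866
ln(S/K) + (r + σ²/2)T = ln(375/400) + (0.01 + 0.15²/2)·0.3333 = -0.0645 + 0.0071 = -0.0575
d₁ = -0.0575 / 0.0866 = -0.6634 → -0.66
N(d₁) = N(-0.66) = 0.2546
Δ_call = N(d₁) = 0.2546

0.2546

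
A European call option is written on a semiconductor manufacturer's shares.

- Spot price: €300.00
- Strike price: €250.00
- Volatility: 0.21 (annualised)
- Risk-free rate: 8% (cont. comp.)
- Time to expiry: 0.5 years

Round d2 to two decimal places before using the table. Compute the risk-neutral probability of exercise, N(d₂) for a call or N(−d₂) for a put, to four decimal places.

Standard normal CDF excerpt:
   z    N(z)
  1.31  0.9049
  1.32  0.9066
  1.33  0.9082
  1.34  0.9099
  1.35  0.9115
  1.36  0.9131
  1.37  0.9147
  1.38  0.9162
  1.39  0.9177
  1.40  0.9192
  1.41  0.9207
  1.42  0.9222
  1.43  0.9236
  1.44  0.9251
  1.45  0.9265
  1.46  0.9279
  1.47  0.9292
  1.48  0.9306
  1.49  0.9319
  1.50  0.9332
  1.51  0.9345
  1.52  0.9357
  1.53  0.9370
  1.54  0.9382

T = 0.5;  σ√T = 0.1485
d₁ = [ln(300/250) + (0.08 + 0.21²/2)·0.5] / 0.1485 = [0.1823 + 0.0510] / 0.1485 = 1.5714 ≈ 1.57
d₂ = d₁ − σ√T = 1.5714 − 0.1485 = 1.4229 ≈ 1.42
Risk-neutral Pr[S_T > K] = N(d₂) = N(1.42) = 0.9222

0.9222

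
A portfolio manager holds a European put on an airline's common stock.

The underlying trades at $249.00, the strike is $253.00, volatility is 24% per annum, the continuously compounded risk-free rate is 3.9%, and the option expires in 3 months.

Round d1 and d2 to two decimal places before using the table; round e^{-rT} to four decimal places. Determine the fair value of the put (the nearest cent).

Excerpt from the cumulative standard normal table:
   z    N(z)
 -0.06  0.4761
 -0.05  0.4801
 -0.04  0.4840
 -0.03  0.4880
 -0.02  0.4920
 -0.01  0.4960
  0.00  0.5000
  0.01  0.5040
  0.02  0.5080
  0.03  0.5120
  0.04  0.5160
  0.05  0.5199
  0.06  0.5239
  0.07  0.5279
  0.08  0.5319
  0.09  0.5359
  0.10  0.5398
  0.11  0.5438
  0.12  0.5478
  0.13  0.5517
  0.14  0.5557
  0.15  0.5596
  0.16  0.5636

T = 0.25;  σ√T = 0.1200
d₁ = [ln(249/253) + (0.039 + 0.24²/2)·0.25] / 0.1200 = [-0.0159 + 0.0169] / 0.1200 = 0.0084 ≈ 0.01
d₂ = d₁ − σ√T = 0.0084 − 0.1200 = -0.1116 ≈ -0.11
e^(−rT) = e^(−0.039·0.25) = 0.9903
P = 253·0.9903·N(0.11) − 249·N(-0.01) = 253·0.9903·0.5438 − 249·0.4960 = 136.2469 − 123.5040 = 12.7429

$12.74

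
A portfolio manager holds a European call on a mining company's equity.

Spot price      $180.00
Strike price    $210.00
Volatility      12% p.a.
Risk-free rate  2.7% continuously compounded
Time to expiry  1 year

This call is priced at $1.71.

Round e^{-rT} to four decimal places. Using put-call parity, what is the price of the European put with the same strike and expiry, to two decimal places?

$26.12

e^(−rT) = e^(−0.027·1) = 0.9734
Put-call parity: C − P = S − K·e^(−rT) = 180 − 210·0.9734 = 180 − 204.4140 = -24.4140
P = C − (C − P) = 1.71 − (-24.4140) = 26.1240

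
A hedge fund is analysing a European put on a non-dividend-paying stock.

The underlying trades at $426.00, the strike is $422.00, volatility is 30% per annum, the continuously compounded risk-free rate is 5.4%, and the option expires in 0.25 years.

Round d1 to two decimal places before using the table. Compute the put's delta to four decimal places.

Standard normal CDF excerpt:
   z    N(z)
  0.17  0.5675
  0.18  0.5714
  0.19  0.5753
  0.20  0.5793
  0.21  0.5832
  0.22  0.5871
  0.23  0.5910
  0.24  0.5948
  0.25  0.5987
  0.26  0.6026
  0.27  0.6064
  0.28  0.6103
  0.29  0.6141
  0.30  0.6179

-0.4090

σ√T = 0.3 × 0.5000 = 0.1500
d₁ = [ln(426/422) + (0.054 + 0.3²/2)·0.25] / 0.1500 = [0.0094 + 0.0248] / 0.1500 = 0.2279 → 0.23
N(d₁) = N(0.23) = 0.5910
Δ_put = N(d₁) − 1 = 0.5910 − 1 = -0.4090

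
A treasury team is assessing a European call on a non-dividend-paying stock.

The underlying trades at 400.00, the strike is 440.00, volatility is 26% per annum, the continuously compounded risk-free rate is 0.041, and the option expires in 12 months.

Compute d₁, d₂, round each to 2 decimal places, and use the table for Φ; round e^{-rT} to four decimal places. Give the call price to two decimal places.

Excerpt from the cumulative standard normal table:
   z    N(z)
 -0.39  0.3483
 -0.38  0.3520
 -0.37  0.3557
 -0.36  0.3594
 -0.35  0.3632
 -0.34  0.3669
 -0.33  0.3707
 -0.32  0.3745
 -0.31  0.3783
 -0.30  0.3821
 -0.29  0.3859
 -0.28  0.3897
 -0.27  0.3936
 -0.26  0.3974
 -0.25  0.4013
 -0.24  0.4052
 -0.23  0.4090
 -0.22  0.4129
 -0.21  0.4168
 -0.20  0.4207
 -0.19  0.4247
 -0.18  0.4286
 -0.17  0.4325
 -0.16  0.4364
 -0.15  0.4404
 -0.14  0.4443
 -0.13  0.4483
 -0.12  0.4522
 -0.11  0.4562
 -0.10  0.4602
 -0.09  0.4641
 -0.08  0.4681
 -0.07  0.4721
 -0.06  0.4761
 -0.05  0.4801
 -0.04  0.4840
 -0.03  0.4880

σ√T = 0.26·√1 = 0.2600
d₁ = [ln(400/440) + (0.041 + 0.26²/2)·1] / 0.2600 = [-0.0953 + 0.0748] / 0.2600 = -0.0789 ⇒ -0.08
d₂ = d₁ − σ√T = -0.0789 − 0.2600 = -0.3389 ⇒ -0.34
e^(−rT) = e^(−0.041·1) = 0.9598
N(d₁) = N(-0.08) = 0.4681;  N(d₂) = N(-0.34) = 0.3669
C = 400·0.4681 − 440·0.9598·0.3669 = 187.2400 − 154.9463 = 32.2937

32.29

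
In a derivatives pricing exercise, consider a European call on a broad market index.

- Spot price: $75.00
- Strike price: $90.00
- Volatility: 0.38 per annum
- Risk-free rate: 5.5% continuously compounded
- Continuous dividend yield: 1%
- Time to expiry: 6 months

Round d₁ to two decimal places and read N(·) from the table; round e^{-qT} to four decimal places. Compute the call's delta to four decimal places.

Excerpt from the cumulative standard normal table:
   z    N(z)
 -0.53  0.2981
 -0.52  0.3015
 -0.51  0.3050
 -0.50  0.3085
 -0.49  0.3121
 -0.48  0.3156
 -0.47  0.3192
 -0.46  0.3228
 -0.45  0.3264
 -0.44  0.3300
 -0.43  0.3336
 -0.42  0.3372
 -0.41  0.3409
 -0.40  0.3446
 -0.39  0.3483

σ√T = 0.38 × 0.7071 = 0.2687
d₁ = [ln(75/90) + (0.055 − 0.01 + 0.38²/2)·0.5] / 0.2687 = [-0.1823 + 0.0586] / 0.2687 = -0.4604 ≈ -0.46
N(d₁) = N(-0.46) = 0.3228
Δ_call = exp(−qT)·N(d₁) = 0.9950·0.3228 = 0.3212

0.3212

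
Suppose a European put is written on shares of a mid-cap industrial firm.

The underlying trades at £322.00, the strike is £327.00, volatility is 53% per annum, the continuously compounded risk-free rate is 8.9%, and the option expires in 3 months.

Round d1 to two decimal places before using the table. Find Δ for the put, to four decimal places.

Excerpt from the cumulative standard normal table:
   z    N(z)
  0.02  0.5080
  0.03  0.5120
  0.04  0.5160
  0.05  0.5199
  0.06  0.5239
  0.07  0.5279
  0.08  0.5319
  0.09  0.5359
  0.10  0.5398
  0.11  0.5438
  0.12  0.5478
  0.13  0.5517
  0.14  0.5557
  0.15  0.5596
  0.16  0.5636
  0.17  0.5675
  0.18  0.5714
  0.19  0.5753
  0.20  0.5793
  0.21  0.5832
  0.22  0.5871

-0.4364

σ√T = 0.53·√0.25 = 0.2650
d₁ = [ln(322/327) + (0.089 + ½·0.53²)·0.25] / (σ√T) = (-0.0154 + 0.0574) / 0.2650 = 0.1583 ≈ 0.16
N(d₁) = N(0.16) = 0.5636
Δ_put = N(d₁) − 1 = 0.5636 − 1 = -0.4364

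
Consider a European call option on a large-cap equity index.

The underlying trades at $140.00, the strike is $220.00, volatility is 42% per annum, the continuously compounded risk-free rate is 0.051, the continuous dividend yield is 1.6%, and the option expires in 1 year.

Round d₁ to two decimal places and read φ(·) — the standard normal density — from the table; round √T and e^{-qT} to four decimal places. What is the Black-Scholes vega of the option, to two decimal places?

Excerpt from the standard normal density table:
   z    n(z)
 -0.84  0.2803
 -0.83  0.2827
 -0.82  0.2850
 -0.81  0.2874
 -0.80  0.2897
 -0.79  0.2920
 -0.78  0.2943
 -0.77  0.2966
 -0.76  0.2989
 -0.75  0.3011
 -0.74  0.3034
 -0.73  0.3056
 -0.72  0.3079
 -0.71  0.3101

40.55

T = 1;  σ√T = 0.4200
d₁ = [ln(140/220) + (0.051 − 0.016 + 0.42²/2)·1] / 0.4200 = [-0.4520 + 0.1232] / 0.4200 = -0.7828 which rounds to -0.78
√T = √1 = 1.0000
φ(d₁) = φ(-0.78) = 0.2943
exp(−qT) = exp(−0.016·1) = 0.9841
vega = S·exp(−qT)·φ(d₁)·√T = 140·0.9841·0.2943·1.0000 = 40.5469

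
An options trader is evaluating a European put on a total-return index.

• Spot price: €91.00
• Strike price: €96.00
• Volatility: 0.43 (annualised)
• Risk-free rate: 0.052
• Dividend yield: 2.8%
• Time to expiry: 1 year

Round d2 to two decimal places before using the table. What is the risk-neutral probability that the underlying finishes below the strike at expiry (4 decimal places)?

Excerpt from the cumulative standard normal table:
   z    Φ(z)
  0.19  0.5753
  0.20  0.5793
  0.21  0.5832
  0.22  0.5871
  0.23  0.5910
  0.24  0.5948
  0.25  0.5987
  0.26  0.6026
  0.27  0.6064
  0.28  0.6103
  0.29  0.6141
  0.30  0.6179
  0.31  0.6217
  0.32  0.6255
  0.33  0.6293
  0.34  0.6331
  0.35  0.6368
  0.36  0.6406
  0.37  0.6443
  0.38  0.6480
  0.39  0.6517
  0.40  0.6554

T = 1;  σ√T = 0.4300
d₁ = [ln(91/96) + (0.052 − 0.028 + 0.43²/2)·1] / 0.4300 = [-0.0535 + 0.1164] / 0.4300 = 0.1464 → 0.15
d₂ = d₁ − σ√T = 0.1464 − 0.4300 = -0.2836 → -0.28
Pr(exercise) under Q = N(−d₂) = N(0.28) = 0.6103

0.6103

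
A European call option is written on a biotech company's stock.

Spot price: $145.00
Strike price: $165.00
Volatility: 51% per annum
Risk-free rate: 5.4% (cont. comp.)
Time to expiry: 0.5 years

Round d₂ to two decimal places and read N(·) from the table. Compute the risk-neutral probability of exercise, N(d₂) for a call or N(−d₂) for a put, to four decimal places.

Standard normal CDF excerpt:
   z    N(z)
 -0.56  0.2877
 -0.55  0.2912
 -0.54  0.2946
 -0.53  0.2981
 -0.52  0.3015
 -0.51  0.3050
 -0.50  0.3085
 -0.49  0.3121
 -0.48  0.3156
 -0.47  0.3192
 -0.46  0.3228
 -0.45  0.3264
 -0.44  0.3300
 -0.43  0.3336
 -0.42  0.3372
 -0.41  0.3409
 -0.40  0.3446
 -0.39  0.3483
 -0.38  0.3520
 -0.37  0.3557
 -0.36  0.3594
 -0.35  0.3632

0.3228

T = 0.5;  σ√T = 0.3606
d₁ = [ln(145/165) + (0.054 + 0.51²/2)·0.5] / 0.3606 = [-0.1292 + 0.0920] / 0.3606 = -0.1031 → -0.10
d₂ = d₁ − σ√T = -0.1031 − 0.3606 = -0.4637 → -0.46
Risk-neutral Pr[S_T > K] = N(d₂) = N(-0.46) = 0.3228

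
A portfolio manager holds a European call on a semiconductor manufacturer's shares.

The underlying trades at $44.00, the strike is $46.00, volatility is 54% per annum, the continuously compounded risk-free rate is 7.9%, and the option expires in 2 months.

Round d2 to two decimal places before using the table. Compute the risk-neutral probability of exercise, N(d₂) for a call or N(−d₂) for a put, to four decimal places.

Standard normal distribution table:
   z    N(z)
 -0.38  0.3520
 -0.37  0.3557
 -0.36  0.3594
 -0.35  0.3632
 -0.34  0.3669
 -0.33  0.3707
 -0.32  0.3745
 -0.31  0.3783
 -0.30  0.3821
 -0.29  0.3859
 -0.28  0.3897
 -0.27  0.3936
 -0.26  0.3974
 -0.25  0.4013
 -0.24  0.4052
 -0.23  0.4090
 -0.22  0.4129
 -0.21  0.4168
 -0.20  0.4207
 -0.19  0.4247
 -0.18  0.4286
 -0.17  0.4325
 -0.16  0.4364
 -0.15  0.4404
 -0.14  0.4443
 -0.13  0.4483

0.4013

T = 0.1667;  σ√T = 0.2205
d₁ = [ln(44/46) + (0.079 + ½·0.54²)·0.1667] / (σ√T) = (-0.0445 + 0.0375) / 0.2205 = -0.0317 → -0.03
d₂ = -0.0317 − 0.2205 = -0.2521 → -0.25
Risk-neutral Pr[S_T > K] = N(d₂) = N(-0.25) = 0.4013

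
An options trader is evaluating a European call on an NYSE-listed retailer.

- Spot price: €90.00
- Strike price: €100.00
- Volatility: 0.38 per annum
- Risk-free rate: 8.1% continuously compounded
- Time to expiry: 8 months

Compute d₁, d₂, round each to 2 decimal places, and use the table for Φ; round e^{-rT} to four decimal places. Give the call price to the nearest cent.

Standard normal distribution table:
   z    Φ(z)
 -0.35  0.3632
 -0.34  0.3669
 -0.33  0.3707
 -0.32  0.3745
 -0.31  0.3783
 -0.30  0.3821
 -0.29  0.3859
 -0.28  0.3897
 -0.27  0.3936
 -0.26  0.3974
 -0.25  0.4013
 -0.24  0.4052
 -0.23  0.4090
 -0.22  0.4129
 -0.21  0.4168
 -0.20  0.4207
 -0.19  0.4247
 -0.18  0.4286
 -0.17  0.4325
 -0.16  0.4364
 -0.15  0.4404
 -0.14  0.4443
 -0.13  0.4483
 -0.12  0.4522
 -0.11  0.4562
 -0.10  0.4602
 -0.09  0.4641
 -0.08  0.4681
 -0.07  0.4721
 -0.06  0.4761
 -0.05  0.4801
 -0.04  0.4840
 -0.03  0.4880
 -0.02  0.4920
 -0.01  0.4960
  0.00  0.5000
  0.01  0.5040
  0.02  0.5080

€9.16

T = 0.6667;  σ√T = 0.3103
d₁ = [ln(90/100) + (0.081 + 0.38²/2)·0.6667] / 0.3103 = [-0.1054 + 0.1021] / 0.3103 = -0.0104 ⇒ -0.01
d₂ = d₁ − σ√T = -0.0104 − 0.3103 = -0.3207 ⇒ -0.32
exp(−rT) = exp(−0.081·0.6667) = 0.9474
N(d₁) = N(-0.01) = 0.4960;  N(d₂) = N(-0.32) = 0.3745
C = 90·0.4960 − 100·0.9474·0.3745 = 44.6400 − 35.4801 = 9.1599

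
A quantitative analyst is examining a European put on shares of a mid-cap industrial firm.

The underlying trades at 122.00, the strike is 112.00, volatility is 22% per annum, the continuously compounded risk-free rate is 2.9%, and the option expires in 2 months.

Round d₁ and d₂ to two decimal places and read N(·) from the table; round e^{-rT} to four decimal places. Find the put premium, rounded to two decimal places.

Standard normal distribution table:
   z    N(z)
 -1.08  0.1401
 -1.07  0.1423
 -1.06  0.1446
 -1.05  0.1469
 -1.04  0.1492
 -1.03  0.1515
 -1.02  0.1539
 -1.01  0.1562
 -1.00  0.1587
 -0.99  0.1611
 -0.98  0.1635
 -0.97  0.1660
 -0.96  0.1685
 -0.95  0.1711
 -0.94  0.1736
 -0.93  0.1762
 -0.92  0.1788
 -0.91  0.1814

0.86

σ√T = 0.22 × 0.4082 = 0.0898
ln(S/K) + (r + σ²/2)T = ln(122/112) + (0.029 + 0.22²/2)·0.1667 = 0.0855 + 0.0089 = 0.0944
d₁ = 0.0944 / 0.0898 = 1.0509 → 1.05
d₂ = d₁ − σ√T = 1.0509 − 0.0898 = 0.9611 → 0.96
e^(−rT) = e^(−0.029·0.1667) = 0.9952
N(−d₂) = N(-0.96) = 0.1685;  N(−d₁) = N(-1.05) = 0.1469
P = 112·0.9952·0.1685 − 122·0.1469 = 18.7814 − 17.9218 = 0.8596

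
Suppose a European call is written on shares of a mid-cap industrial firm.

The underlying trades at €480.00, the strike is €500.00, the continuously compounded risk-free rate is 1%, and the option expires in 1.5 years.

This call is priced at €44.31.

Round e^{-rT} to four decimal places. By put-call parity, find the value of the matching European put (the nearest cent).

€56.86

e^(−rT) = e^(−0.01·1.5) = 0.9851
Put-call parity: C − P = S − K·e^(−rT) = 480 − 500·0.9851 = 480 − 492.5500 = -12.5500
P = C − (C − P) = 44.31 − (-12.5500) = 56.8600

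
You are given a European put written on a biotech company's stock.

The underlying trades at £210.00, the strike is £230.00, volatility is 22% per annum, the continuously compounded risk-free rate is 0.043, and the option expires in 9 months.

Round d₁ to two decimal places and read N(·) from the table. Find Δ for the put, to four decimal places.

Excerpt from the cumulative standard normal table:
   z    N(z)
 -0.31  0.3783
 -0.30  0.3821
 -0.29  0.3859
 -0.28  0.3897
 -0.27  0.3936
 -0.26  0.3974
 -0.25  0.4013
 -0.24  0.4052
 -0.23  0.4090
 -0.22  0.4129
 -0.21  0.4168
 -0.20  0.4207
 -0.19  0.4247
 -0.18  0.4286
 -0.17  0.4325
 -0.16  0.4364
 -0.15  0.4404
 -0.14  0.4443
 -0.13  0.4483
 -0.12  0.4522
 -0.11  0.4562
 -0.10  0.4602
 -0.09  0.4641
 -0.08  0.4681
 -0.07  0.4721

-0.5832

σ√T = 0.22 × 0.8660 = 0.1905
d₁ = [ln(210/230) + (0.043 + 0.22²/2)·0.75] / 0.1905 = [-0.0910 + 0.0504] / 0.1905 = -0.2129 ≈ -0.21
N(d₁) = N(-0.21) = 0.4168
Δ_put = N(d₁) − 1 = 0.4168 − 1 = -0.5832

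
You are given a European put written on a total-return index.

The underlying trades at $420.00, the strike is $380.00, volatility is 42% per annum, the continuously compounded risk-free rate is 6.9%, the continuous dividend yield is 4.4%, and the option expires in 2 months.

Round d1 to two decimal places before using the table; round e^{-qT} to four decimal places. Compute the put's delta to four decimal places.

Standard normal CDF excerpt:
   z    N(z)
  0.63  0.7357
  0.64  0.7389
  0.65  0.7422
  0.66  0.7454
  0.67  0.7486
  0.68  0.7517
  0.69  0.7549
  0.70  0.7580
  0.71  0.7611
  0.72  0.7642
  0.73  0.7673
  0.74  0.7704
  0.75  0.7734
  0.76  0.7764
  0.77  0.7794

-0.2433

T = 0.1667;  σ√T = 0.1715
ln(S/K) + (r − q + σ²/2)T = ln(420/380) + (0.069 − 0.044 + 0.42²/2)·0.1667 = 0.1001 + 0.0189 = 0.1190
d₁ = 0.1190 / 0.1715 = 0.6937 ⇒ 0.69
N(d₁) = N(0.69) = 0.7549
Δ_put = exp(−qT)·(N(d₁) − 1) = 0.9927·(0.7549 − 1) = -0.2433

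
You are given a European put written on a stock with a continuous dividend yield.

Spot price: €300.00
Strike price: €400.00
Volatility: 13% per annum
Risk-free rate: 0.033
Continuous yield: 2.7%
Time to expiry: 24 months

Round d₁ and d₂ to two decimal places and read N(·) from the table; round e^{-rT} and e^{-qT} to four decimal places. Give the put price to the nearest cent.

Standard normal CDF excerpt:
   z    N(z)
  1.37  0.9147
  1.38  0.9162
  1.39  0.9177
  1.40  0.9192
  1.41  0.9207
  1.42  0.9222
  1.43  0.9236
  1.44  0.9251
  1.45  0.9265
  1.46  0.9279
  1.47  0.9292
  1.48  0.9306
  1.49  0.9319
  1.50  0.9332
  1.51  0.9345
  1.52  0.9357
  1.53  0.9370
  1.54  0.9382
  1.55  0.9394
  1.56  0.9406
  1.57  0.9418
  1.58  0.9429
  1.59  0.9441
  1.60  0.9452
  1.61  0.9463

T = 2;  σ√T = 0.1838
d₁ = [ln(300/400) + (0.033 − 0.027 + 0.13²/2)·2] / 0.1838 = [-0.2877 + 0.0289] / 0.1838 = -1.4076 ⇒ -1.41
d₂ = d₁ − σ√T = -1.4076 − 0.1838 = -1.5914 ⇒ -1.59
e^(−qT) = e^(−0.027·2) = 0.9474;  e^(−rT) = e^(−0.033·2) = 0.9361
N(−d₂) = N(1.59) = 0.9441;  N(−d₁) = N(1.41) = 0.9207
P = 400·0.9361·0.9441 − 300·0.9474·0.9207 = 353.5088 − 261.6814 = 91.8274

€91.83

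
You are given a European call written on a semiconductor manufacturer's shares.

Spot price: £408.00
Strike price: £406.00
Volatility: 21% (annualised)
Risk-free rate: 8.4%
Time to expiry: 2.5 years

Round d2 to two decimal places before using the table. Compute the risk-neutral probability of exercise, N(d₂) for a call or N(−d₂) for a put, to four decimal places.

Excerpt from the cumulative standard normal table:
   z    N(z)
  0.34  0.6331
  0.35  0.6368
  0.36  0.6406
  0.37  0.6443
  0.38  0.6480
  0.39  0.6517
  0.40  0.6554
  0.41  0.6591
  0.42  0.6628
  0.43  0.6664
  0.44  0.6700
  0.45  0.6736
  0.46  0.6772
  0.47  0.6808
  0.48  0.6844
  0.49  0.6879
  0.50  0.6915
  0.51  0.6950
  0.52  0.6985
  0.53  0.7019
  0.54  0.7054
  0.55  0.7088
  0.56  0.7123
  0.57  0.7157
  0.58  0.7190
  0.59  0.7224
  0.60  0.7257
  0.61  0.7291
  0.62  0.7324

0.6844

T = 2.5;  σ√T = 0.3320
d₁ = [ln(408/406) + (0.084 + 0.21²/2)·2.5] / 0.3320 = [0.0049 + 0.2651] / 0.3320 = 0.8133 ⇒ 0.81
d₂ = d₁ − σ√T = 0.8133 − 0.3320 = 0.4812 ⇒ 0.48
Risk-neutral Pr[S_T > K] = N(d₂) = N(0.48) = 0.6844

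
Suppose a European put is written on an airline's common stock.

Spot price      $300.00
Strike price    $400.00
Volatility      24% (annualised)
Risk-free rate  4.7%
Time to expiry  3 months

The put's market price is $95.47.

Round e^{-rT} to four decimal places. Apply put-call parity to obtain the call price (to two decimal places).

$0.15

e^(−rT) = e^(−0.047·0.25) = 0.9883
Put-call parity: C − P = S − K·e^(−rT) = 300 − 400·0.9883 = 300 − 395.3200 = -95.3200
C = P + (C − P) = 95.47 + (-95.3200) = 0.1500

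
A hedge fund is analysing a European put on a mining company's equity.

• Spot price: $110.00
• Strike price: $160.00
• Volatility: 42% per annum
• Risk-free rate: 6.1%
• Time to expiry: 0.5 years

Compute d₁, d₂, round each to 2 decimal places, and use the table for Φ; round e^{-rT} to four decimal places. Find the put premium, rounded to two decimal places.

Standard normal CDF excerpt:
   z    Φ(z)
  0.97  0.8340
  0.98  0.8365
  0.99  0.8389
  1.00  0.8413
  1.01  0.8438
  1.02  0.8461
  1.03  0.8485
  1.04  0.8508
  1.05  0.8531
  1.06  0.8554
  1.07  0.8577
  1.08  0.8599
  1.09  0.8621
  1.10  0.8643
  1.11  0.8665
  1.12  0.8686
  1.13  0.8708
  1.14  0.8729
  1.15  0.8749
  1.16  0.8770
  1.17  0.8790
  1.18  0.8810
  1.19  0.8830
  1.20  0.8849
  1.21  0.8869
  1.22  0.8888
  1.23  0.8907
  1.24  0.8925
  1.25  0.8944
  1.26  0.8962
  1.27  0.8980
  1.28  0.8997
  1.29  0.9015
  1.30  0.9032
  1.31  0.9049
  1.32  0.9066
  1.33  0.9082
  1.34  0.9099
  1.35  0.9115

$47.62

σ√T = 0.42·√0.5 = 0.2970
d₁ = [ln(110/160) + (0.061 + 0.42²/2)·0.5] / 0.2970 = [-0.3747 + 0.0746] / 0.2970 = -1.0105 → -1.01
d₂ = d₁ − σ√T = -1.0105 − 0.2970 = -1.3075 → -1.31
exp(−rT) = exp(−0.061·0.5) = 0.9700
N(−d₂) = N(1.31) = 0.9049;  N(−d₁) = N(1.01) = 0.8438
P = 160·0.9700·0.9049 − 110·0.8438 = 140.4405 − 92.8180 = 47.6225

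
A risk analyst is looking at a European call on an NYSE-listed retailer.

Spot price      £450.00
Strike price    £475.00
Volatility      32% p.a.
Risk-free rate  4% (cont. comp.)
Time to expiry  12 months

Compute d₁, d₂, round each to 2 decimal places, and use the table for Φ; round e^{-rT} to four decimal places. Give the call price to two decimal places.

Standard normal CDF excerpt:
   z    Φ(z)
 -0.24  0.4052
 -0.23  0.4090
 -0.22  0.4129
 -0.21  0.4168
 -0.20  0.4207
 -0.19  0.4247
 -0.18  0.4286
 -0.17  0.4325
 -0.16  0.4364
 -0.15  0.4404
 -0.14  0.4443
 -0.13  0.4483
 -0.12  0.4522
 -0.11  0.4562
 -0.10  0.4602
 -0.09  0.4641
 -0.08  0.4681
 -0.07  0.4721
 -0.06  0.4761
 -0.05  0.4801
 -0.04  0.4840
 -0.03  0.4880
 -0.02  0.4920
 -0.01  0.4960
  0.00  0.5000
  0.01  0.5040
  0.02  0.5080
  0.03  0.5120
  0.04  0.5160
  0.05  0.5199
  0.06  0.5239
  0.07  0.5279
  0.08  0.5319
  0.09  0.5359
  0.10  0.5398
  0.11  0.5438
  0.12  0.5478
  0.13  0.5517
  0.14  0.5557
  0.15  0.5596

σ√T = 0.32·√1 = 0.3200
d₁ = [ln(450/475) + (0.04 + 0.32²/2)·1] / 0.3200 = [-0.0541 + 0.0912] / 0.3200 = 0.1160 → 0.12
d₂ = d₁ − σ√T = 0.1160 − 0.3200 = -0.2040 → -0.20
exp(−rT) = exp(−0.04·1) = 0.9608
N(d₁) = N(0.12) = 0.5478;  N(d₂) = N(-0.20) = 0.4207
C = 450·0.5478 − 475·0.9608·0.4207 = 246.5100 − 191.9991 = 54.5109

£54.51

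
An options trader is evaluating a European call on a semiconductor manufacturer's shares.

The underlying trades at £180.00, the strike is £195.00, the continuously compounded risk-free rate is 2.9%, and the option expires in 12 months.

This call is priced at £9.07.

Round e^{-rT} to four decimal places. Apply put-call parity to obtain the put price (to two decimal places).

exp(−rT) = exp(−0.029·1) = 0.9714
Put-call parity: C − P = S − K·e^(−rT) = 180 − 195·0.9714 = 180 − 189.4230 = -9.4230
P = C − (C − P) = 9.07 − (-9.4230) = 18.4930

£18.49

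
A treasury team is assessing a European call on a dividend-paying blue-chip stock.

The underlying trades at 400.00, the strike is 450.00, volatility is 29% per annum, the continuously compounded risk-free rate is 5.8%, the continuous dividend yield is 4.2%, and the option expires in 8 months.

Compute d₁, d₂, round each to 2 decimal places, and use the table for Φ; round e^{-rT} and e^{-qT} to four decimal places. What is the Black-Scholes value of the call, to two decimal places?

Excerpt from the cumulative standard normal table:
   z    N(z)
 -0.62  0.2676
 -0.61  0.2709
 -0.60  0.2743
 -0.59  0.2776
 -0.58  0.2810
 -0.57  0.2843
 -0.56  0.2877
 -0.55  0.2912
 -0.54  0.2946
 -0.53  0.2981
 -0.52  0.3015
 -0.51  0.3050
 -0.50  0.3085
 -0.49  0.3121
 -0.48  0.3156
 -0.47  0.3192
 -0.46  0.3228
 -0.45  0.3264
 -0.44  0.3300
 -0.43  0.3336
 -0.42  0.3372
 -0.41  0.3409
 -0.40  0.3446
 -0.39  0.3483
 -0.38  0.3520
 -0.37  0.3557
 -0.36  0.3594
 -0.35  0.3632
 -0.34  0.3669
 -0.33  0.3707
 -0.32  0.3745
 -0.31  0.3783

21.10

σ√T = 0.29 × 0.8165 = 0.2368
ln(S/K) + (r − q + σ²/2)T = ln(400/450) + (0.058 − 0.042 + 0.29²/2)·0.6667 = -0.1178 + 0.0387 = -0.0791
d₁ = -0.0791 / 0.2368 = -0.3340 ≈ -0.33
d₂ = d₁ − σ√T = -0.3340 − 0.2368 = -0.5708 ≈ -0.57
exp(−qT) = exp(−0.042·0.6667) = 0.9724;  exp(−rT) = exp(−0.058·0.6667) = 0.9621
C = 400·0.9724·N(-0.33) − 450·0.9621·N(-0.57) = 400·0.9724·0.3707 − 450·0.9621·0.2843 = 144.1875 − 123.0863 = 21.1012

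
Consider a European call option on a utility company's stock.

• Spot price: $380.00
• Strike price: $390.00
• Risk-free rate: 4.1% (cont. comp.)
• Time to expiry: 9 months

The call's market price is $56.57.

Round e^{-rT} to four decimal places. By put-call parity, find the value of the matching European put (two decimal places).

$54.75

e^(−rT) = e^(−0.041·0.75) = 0.9697
Put-call parity: C − P = S − K·e^(−rT) = 380 − 390·0.9697 = 380 − 378.1830 = 1.8170
P = C − (C − P) = 56.57 − (1.8170) = 54.7530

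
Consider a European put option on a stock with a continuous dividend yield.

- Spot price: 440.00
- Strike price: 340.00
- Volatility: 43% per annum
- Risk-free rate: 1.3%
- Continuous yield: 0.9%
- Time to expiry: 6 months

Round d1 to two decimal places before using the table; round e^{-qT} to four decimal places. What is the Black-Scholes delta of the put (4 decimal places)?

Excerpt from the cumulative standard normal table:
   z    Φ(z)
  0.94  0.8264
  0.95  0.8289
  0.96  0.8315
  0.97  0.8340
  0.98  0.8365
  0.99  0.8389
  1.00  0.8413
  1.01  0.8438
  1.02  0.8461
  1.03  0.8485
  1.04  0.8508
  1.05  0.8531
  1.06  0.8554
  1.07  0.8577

-0.1555

σ√T = 0.43·√0.5 = 0.3041
d₁ = [ln(440/340) + (0.013 − 0.009 + 0.43²/2)·0.5] / 0.3041 = [0.2578 + 0.0482] / 0.3041 = 1.0066 ⇒ 1.01
N(d₁) = N(1.01) = 0.8438
Δ_put = exp(−qT)·(N(d₁) − 1) = 0.9955·(0.8438 − 1) = -0.1555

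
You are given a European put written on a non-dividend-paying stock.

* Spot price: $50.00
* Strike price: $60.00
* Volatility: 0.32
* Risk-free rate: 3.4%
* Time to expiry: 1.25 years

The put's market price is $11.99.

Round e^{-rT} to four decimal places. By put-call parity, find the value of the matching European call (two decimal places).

$4.49

e^(−rT) = e^(−0.034·1.25) = 0.9584
Put-call parity: C − P = S − K·e^(−rT) = 50 − 60·0.9584 = 50 − 57.5040 = -7.5040
C = P + (C − P) = 11.99 + (-7.5040) = 4.4860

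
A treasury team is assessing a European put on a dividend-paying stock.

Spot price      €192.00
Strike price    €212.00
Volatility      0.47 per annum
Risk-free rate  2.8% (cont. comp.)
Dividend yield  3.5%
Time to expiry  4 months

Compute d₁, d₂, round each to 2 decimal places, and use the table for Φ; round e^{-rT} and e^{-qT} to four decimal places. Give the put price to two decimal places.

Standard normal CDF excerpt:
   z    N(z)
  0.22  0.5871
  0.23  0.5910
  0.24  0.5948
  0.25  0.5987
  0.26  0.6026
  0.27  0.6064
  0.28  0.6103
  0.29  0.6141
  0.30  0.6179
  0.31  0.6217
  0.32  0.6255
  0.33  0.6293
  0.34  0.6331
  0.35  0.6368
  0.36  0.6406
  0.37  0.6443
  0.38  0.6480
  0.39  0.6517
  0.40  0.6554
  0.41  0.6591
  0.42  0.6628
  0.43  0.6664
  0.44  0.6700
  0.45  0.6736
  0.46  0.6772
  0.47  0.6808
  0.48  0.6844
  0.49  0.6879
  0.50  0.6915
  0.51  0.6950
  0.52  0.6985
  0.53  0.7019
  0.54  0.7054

€33.09

σ√T = 0.47·√0.3333 = 0.2714
ln(S/K) + (r − q + σ²/2)T = ln(192/212) + (0.028 − 0.035 + 0.47²/2)·0.3333 = -0.0991 + 0.0345 = -0.0646
d₁ = -0.0646 / 0.2714 = -0.2381 which rounds to -0.24
d₂ = d₁ − σ√T = -0.2381 − 0.2714 = -0.5094 which rounds to -0.51
exp(−qT) = exp(−0.035·0.3333) = 0.9884;  exp(−rT) = exp(−0.028·0.3333) = 0.9907
P = 212·0.9907·N(0.51) − 192·0.9884·N(0.24) = 212·0.9907·0.6950 − 192·0.9884·0.5948 = 145.9697 − 112.8769 = 33.0929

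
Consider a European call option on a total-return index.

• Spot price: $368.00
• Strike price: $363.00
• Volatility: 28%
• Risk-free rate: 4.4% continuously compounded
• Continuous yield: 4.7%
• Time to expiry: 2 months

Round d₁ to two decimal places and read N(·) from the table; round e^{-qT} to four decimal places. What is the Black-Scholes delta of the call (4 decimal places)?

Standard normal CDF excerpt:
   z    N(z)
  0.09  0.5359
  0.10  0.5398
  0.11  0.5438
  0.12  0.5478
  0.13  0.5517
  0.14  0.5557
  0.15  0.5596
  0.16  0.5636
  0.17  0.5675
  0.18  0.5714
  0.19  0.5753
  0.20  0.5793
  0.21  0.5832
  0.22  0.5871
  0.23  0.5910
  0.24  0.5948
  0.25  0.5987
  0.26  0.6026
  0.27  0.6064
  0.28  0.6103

0.5631

T = 0.1667;  σ√T = 0.1143
ln(S/K) + (r − q + σ²/2)T = ln(368/363) + (0.044 − 0.047 + 0.28²/2)·0.1667 = 0.0137 + 0.0060 = 0.0197
d₁ = 0.0197 / 0.1143 = 0.1725 ≈ 0.17
N(d₁) = N(0.17) = 0.5675
Δ_call = e^(−qT)·N(d₁) = 0.9922·0.5675 = 0.5631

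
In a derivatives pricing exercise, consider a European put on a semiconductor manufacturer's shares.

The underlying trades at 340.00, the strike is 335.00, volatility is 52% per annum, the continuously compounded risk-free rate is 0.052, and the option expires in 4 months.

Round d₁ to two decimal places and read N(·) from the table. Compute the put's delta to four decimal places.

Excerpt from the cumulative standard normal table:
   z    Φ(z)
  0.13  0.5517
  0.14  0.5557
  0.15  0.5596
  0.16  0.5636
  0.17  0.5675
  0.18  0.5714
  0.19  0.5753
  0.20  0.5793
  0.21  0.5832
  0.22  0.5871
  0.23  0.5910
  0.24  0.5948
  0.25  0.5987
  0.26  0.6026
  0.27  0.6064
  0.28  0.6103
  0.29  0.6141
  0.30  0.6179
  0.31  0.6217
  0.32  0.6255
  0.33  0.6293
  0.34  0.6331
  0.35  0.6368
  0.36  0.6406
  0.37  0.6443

-0.3974

T = 0.3333;  σ√T = 0.3002
d₁ = [ln(340/335) + (0.052 + 0.52²/2)·0.3333] / 0.3002 = [0.0148 + 0.0624] / 0.3002 = 0.2572 ⇒ 0.26
N(d₁) = N(0.26) = 0.6026
Δ_put = N(d₁) − 1 = 0.6026 − 1 = -0.3974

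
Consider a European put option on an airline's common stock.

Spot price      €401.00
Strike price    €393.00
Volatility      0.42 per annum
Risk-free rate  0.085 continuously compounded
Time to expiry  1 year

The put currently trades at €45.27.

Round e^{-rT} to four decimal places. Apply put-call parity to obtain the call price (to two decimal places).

e^(−rT) = e^(−0.085·1) = 0.9185
Put-call parity: C − P = S − K·e^(−rT) = 401 − 393·0.9185 = 401 − 360.9705 = 40.0295
C = P + (C − P) = 45.27 + (40.0295) = 85.2995

€85.30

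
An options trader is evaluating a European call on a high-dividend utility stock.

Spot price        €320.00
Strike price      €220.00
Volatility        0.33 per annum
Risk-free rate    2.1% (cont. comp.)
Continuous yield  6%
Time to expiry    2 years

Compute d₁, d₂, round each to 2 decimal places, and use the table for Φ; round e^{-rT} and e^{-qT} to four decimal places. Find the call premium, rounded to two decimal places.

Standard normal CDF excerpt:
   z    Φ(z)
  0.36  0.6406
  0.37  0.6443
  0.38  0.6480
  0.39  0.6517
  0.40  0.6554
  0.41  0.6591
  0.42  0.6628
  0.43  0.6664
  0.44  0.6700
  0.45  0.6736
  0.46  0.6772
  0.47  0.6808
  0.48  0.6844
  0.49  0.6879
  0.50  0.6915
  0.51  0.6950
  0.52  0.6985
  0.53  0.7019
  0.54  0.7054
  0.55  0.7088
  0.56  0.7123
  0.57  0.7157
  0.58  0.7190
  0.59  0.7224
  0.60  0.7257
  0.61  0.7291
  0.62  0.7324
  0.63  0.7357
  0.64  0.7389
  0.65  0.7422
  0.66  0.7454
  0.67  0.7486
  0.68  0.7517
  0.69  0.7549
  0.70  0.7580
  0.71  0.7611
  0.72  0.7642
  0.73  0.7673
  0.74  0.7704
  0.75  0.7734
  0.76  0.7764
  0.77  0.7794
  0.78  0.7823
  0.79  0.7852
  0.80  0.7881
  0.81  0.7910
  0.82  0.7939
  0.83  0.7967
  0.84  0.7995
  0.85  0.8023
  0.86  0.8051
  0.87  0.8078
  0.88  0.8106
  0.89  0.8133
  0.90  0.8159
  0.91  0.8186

σ√T = 0.33 × 1.4142 = 0.4667
d₁ = [ln(320/220) + (0.021 − 0.06 + 0.33²/2)·2] / 0.4667 = [0.3747 + 0.0309] / 0.4667 = 0.8691 → 0.87
d₂ = d₁ − σ√T = 0.8691 − 0.4667 = 0.4024 → 0.40
e^(−qT) = e^(−0.06·2) = 0.8869;  e^(−rT) = e^(−0.021·2) = 0.9589
N(d₁) = N(0.87) = 0.8078;  N(d₂) = N(0.40) = 0.6554
C = 320·0.8869·0.8078 − 220·0.9589·0.6554 = 229.2601 − 138.2619 = 90.9982

€91.00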